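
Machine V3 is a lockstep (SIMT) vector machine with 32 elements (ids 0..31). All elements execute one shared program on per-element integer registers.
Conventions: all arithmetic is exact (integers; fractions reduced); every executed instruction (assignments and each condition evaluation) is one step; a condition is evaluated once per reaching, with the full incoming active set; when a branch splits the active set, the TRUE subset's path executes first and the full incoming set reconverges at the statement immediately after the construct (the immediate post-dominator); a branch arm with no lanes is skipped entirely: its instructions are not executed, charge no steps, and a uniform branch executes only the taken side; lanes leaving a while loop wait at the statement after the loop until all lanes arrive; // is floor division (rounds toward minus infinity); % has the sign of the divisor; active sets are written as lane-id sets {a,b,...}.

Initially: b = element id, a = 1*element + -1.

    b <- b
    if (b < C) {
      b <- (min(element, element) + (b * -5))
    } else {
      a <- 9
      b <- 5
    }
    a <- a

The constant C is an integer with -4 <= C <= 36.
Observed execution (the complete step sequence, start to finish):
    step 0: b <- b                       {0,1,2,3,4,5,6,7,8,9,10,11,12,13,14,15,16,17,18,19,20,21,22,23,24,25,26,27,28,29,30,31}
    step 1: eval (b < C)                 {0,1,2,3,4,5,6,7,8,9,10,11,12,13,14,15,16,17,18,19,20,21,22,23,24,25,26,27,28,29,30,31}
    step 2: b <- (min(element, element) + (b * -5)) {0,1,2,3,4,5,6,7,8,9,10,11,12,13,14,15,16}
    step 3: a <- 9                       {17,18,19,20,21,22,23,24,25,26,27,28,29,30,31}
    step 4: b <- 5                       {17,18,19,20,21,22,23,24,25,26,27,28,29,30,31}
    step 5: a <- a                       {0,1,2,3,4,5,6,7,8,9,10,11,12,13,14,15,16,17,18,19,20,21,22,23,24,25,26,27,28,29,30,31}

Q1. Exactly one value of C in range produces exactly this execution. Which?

Answer: C = 17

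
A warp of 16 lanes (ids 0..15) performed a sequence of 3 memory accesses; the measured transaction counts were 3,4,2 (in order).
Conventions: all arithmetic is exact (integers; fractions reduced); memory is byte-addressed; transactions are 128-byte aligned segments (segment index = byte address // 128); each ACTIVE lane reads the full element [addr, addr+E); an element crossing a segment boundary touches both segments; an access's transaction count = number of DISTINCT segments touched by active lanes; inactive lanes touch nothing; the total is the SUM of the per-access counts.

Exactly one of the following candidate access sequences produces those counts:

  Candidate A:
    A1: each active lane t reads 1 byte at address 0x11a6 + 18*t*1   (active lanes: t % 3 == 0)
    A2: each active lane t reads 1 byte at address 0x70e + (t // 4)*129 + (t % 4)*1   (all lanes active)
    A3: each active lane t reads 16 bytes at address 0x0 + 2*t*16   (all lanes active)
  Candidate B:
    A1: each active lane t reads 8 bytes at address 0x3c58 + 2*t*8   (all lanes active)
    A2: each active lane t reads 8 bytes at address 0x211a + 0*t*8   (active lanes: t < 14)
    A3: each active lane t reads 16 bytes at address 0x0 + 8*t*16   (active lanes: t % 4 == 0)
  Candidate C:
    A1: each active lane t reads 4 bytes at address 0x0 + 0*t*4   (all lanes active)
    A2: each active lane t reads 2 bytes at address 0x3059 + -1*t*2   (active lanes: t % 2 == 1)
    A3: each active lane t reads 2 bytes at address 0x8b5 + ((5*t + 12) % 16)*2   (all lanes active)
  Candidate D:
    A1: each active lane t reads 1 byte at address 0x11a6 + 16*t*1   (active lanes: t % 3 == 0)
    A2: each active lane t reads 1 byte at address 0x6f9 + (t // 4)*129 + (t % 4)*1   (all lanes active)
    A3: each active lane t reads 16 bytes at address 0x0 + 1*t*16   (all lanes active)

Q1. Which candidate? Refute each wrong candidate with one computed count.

A: A3 gives 4 transactions, not 2
B: A2 gives 1 transaction, not 4
C: A1 gives 1 transaction, not 3
D: all counts match (3,4,2)

Answer: D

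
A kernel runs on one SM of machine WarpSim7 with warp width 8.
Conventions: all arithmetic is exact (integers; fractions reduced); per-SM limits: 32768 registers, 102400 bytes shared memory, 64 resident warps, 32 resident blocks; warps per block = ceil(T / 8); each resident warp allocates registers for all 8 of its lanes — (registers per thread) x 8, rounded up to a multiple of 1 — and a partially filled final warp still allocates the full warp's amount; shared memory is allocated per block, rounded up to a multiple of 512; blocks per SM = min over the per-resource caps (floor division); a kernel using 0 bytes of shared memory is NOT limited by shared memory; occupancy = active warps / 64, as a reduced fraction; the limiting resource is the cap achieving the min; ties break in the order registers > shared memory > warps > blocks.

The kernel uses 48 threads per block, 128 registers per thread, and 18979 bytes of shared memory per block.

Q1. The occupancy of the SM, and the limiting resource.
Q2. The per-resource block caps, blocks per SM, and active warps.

Answer: occupancy 15/32, limited by registers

registers: 5 blocks
shared memory: 5 blocks
warps: 10 blocks
blocks: 32 blocks

Answer: 5 blocks, 30 active warps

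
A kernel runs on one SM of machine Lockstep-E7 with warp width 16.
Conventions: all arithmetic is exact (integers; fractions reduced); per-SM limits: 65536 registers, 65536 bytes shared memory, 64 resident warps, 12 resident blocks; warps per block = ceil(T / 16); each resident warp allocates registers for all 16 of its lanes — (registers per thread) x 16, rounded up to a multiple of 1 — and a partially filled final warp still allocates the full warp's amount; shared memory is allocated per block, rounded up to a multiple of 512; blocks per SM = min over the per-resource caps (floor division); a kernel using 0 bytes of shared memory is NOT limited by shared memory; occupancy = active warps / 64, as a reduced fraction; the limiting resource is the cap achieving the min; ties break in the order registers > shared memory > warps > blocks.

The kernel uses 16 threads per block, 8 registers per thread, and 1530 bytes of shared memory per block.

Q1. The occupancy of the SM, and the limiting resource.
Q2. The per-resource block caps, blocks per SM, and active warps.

Answer: occupancy 3/16, limited by blocks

registers: 512 blocks
shared memory: 42 blocks
warps: 64 blocks
blocks: 12 blocks

Answer: 12 blocks, 12 active warps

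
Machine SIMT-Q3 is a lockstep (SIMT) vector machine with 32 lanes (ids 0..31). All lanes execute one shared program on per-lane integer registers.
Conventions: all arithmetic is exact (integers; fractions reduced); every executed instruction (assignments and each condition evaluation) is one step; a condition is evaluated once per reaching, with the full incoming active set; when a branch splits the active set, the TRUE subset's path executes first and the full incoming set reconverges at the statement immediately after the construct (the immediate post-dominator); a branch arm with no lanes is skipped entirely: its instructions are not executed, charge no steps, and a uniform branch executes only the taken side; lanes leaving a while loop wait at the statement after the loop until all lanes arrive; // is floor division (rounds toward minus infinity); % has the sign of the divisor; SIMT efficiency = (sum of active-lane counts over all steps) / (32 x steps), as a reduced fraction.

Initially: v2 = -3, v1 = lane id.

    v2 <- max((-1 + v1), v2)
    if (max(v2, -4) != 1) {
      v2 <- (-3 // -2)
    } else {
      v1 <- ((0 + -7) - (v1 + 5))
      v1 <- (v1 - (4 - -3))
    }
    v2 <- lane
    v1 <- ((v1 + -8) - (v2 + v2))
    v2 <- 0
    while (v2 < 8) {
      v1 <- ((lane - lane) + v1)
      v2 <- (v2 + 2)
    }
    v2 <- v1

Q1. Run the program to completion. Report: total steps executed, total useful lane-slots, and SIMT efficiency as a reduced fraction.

Answer: 22 steps, 641 useful, 641/704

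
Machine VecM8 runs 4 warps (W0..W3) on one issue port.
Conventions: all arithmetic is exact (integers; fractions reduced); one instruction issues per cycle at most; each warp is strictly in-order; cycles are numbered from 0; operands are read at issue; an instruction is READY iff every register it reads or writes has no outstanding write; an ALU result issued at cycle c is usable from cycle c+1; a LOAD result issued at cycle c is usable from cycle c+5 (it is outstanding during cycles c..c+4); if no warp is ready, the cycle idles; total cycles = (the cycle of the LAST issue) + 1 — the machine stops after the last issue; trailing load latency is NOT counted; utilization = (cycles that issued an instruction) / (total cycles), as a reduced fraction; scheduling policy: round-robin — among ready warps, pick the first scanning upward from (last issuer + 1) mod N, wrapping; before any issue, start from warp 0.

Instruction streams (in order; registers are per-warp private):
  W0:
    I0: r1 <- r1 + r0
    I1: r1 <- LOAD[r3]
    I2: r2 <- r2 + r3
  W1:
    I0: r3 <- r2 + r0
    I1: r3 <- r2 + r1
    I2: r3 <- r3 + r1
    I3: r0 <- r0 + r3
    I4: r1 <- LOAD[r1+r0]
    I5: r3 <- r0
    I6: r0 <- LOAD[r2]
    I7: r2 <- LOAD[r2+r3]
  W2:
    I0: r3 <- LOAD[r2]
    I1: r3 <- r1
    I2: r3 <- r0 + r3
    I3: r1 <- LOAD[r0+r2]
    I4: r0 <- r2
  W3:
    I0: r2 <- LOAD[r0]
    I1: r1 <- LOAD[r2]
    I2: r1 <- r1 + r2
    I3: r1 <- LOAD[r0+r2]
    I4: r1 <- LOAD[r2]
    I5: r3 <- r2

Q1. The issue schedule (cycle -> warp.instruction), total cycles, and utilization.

cycle 0: W0.I0
cycle 1: W1.I0
cycle 2: W2.I0
cycle 3: W3.I0
cycle 4: W0.I1
cycle 5: W1.I1
cycle 6: W0.I2
cycle 7: W1.I2
cycle 8: W2.I1
cycle 9: W3.I1
cycle 10: W1.I3
cycle 11: W2.I2
cycle 12: W1.I4
cycle 13: W2.I3
cycle 14: W3.I2
cycle 15: W1.I5
cycle 16: W2.I4
cycle 17: W3.I3
cycle 18: W1.I6
cycle 19: W1.I7
cycle 20: idle
cycle 21: idle
cycle 22: W3.I4
cycle 23: W3.I5

Answer: 24 cycles, utilization 11/12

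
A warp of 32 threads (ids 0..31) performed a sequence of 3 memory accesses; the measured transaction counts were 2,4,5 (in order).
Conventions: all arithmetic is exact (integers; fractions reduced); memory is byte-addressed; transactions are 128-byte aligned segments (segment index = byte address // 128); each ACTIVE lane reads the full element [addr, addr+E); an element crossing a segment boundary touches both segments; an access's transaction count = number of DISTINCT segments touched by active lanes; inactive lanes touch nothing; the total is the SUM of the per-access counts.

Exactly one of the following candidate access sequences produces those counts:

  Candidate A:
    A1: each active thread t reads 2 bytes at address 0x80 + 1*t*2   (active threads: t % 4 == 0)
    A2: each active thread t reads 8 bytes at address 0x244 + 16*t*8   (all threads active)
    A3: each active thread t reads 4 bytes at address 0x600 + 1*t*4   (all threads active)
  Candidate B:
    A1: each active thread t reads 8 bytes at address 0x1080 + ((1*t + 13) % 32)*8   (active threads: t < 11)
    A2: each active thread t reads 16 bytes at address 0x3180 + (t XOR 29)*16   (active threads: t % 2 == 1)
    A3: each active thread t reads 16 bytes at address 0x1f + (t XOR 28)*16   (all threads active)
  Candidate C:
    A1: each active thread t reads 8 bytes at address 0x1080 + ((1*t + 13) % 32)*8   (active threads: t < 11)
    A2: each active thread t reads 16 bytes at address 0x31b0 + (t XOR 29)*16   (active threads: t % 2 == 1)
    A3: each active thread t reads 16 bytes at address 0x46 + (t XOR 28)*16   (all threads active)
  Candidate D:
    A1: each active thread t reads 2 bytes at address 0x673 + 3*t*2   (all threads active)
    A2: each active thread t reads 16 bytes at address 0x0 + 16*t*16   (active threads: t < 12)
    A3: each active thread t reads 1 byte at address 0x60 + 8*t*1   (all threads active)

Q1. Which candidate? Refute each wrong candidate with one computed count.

A: A1 gives 1 transaction, not 2
C: A2 gives 5 transactions, not 4
D: A1 gives 3 transactions, not 2
B: all counts match (2,4,5)

Answer: B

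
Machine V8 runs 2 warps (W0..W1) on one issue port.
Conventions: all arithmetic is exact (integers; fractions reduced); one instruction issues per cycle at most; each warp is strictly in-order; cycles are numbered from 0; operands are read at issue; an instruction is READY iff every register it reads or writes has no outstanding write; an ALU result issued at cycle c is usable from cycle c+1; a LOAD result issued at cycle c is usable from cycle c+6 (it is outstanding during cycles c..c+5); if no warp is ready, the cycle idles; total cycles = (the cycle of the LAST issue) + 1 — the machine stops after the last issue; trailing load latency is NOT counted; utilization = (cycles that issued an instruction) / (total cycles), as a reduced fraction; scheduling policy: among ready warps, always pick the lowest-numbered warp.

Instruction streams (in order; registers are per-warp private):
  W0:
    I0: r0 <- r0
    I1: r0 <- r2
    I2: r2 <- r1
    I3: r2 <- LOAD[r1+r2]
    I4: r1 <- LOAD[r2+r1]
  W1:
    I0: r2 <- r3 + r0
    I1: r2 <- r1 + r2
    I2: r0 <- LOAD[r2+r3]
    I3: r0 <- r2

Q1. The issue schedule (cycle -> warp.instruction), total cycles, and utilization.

cycle 0: W0.I0
cycle 1: W0.I1
cycle 2: W0.I2
cycle 3: W0.I3
cycle 4: W1.I0
cycle 5: W1.I1
cycle 6: W1.I2
cycle 7: idle
cycle 8: idle
cycle 9: W0.I4
cycle 10: idle
cycle 11: idle
cycle 12: W1.I3

Answer: 13 cycles, utilization 9/13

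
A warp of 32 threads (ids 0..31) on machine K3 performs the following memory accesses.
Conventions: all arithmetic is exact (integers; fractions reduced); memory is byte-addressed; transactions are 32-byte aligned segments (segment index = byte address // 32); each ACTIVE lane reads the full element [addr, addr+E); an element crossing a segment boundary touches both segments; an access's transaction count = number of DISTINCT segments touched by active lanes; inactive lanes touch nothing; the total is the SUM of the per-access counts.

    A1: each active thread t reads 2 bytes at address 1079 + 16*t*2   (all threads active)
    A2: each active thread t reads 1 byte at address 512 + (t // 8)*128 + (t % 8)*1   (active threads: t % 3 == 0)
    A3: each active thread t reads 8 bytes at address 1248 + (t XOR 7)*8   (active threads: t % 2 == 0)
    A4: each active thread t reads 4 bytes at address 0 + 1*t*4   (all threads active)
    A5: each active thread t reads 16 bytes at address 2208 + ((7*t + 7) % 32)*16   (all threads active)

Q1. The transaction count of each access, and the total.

A1: 32 transactions
A2: 4 transactions
A3: 8 transactions
A4: 4 transactions
A5: 16 transactions

Answer: 32,4,8,4,16; total 64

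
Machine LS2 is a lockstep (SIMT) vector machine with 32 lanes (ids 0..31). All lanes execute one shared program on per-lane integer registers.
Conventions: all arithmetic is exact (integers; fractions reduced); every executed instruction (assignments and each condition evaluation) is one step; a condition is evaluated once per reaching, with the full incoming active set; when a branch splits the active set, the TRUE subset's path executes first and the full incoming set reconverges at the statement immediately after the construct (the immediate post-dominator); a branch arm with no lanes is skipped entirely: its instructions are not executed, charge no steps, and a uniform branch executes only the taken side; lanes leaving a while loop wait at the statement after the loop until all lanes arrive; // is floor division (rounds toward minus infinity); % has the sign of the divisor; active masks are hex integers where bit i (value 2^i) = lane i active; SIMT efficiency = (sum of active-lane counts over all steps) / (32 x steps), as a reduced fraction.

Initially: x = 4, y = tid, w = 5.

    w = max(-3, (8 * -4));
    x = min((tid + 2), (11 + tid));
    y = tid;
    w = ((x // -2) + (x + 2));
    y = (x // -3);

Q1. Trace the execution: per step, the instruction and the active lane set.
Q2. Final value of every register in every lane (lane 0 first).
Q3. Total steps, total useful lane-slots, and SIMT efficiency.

step 0: w <- max(-3, (8 * -4))       0xffffffff
step 1: x <- min((tid + 2), (11 + tid)) 0xffffffff
step 2: y <- tid                     0xffffffff
step 3: w <- ((x // -2) + (x + 2))   0xffffffff
step 4: y <- (x // -3)               0xffffffff

Answer: 5 steps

x: 2,3,4,5,6,7,8,9,10,11,12,13,14,15,16,17,18,19,20,21,22,23,24,25,26,27,28,29,30,31,32,33
y: -1,-1,-2,-2,-2,-3,-3,-3,-4,-4,-4,-5,-5,-5,-6,-6,-6,-7,-7,-7,-8,-8,-8,-9,-9,-9,-10,-10,-10,-11,-11,-11
w: 3,3,4,4,5,5,6,6,7,7,8,8,9,9,10,10,11,11,12,12,13,13,14,14,15,15,16,16,17,17,18,18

steps = 5; useful = 160; efficiency = 160/160 = 1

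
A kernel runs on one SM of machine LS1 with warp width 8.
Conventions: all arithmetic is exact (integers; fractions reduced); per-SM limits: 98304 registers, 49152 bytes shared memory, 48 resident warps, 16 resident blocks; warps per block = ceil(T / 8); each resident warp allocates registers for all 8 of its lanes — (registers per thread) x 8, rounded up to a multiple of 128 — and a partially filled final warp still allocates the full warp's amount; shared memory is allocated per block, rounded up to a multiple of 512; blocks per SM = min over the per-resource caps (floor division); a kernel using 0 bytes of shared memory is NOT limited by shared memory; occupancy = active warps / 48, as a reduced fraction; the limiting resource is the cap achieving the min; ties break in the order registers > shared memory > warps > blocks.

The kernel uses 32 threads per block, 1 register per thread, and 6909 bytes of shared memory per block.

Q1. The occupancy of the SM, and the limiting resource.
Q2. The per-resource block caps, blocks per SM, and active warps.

Answer: occupancy 1/2, limited by shared memory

registers: 192 blocks
shared memory: 6 blocks
warps: 12 blocks
blocks: 16 blocks

Answer: 6 blocks, 24 active warps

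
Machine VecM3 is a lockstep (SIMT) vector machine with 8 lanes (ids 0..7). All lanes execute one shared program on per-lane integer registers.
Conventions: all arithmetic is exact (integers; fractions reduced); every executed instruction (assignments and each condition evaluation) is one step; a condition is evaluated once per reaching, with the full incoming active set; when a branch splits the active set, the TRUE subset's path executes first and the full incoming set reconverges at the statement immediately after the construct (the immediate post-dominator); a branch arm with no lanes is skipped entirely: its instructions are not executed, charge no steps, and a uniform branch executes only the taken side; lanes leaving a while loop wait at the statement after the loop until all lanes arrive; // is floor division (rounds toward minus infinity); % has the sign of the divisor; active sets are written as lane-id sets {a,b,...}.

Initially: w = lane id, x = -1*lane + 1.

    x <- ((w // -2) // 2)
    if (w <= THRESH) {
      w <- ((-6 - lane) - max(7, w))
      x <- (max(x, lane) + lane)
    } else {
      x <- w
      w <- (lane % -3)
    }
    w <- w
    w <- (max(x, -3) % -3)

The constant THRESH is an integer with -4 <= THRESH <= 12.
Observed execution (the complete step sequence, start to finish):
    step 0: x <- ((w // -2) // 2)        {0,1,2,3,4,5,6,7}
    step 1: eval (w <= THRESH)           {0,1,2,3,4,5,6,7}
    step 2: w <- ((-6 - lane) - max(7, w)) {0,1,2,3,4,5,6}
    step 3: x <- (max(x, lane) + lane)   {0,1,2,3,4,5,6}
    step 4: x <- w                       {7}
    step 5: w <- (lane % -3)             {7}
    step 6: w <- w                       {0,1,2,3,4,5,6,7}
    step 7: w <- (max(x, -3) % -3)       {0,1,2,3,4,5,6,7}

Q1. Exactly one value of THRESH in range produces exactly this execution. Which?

Answer: THRESH = 6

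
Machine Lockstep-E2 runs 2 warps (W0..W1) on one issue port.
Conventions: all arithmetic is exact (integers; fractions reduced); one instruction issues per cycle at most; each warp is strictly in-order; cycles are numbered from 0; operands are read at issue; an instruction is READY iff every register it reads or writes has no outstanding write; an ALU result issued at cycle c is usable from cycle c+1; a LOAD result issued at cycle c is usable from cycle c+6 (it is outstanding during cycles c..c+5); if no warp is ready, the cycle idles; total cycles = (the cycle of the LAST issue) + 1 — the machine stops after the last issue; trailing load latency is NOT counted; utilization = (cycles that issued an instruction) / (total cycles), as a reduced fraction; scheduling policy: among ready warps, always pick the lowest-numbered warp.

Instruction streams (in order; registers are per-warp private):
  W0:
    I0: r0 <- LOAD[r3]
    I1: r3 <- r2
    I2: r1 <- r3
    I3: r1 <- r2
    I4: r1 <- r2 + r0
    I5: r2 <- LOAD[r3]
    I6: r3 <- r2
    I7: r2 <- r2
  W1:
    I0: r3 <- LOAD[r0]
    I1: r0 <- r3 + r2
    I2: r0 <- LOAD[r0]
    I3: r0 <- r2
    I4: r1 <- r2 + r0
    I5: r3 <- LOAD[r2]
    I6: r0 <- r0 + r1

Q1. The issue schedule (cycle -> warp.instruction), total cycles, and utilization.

cycle 0: W0.I0
cycle 1: W0.I1
cycle 2: W0.I2
cycle 3: W0.I3
cycle 4: W1.I0
cycle 5: idle
cycle 6: W0.I4
cycle 7: W0.I5
cycle 8: idle
cycle 9: idle
cycle 10: W1.I1
cycle 11: W1.I2
cycle 12: idle
cycle 13: W0.I6
cycle 14: W0.I7
cycle 15: idle
cycle 16: idle
cycle 17: W1.I3
cycle 18: W1.I4
cycle 19: W1.I5
cycle 20: W1.I6

Answer: 21 cycles, utilization 5/7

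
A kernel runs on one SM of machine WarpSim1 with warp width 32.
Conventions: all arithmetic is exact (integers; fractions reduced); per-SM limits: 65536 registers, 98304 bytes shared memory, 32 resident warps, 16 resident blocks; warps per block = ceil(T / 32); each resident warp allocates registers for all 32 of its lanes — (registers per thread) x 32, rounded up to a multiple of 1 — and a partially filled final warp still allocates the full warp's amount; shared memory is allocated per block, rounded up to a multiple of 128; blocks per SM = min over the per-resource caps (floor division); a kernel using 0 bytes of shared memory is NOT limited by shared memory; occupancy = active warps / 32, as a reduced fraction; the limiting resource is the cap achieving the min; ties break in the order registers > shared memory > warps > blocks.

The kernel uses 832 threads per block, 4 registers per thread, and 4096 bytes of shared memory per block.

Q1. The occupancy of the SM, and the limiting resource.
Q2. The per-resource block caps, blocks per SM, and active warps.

Answer: occupancy 13/16, limited by warps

registers: 19 blocks
shared memory: 24 blocks
warps: 1 block
blocks: 16 blocks

Answer: 1 block, 26 active warps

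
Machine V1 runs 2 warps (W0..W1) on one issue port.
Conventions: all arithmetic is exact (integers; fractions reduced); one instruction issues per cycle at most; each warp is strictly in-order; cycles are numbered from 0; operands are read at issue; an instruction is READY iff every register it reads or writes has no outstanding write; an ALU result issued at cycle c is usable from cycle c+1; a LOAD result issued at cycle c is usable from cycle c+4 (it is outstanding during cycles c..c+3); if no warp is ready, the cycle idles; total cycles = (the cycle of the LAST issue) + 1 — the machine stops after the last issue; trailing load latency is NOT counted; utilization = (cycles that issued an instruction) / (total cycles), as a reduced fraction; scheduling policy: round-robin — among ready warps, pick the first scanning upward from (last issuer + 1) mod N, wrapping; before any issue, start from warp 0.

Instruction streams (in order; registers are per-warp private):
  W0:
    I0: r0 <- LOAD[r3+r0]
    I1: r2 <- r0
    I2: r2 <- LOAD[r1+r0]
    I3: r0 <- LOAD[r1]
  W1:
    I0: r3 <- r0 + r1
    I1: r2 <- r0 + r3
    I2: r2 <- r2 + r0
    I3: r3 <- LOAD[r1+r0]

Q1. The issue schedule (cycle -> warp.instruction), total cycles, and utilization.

cycle 0: W0.I0
cycle 1: W1.I0
cycle 2: W1.I1
cycle 3: W1.I2
cycle 4: W0.I1
cycle 5: W1.I3
cycle 6: W0.I2
cycle 7: W0.I3

Answer: 8 cycles, utilization 1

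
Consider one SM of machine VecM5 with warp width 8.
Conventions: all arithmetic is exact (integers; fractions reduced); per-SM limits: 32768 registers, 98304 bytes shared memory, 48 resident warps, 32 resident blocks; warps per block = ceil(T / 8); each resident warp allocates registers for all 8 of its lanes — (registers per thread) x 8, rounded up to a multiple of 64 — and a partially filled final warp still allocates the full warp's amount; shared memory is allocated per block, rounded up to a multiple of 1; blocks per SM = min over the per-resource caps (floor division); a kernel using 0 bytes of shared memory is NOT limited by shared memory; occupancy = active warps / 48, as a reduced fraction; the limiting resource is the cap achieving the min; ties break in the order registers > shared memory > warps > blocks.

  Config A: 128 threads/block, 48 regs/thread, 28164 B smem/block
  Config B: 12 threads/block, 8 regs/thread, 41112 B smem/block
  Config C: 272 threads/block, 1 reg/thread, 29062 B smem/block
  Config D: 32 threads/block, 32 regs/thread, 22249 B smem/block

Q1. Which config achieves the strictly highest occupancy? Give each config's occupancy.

occupancies: A 1, B 1/12, C 17/24, D 1/3

Answer: A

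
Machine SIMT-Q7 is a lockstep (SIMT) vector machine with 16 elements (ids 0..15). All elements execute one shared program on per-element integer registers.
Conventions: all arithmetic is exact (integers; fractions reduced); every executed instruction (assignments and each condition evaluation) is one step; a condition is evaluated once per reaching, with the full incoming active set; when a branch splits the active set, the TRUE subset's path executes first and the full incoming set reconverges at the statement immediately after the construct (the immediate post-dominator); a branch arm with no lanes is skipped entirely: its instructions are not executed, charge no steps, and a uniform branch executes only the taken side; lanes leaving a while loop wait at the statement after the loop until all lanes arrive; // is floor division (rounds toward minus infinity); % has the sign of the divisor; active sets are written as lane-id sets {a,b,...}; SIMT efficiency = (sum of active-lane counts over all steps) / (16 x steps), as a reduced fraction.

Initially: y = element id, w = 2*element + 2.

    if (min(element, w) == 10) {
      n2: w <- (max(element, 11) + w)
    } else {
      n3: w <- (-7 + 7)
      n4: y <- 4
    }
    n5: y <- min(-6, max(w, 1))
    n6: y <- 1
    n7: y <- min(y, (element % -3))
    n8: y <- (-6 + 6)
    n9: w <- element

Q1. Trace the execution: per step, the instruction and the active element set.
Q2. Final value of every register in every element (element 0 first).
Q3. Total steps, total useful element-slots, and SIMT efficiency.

step 0: eval (min(element, w) == 10) {0,1,2,3,4,5,6,7,8,9,10,11,12,13,14,15}
step 1: w <- (max(element, 11) + w)  {10}
step 2: w <- (-7 + 7)                {0,1,2,3,4,5,6,7,8,9,11,12,13,14,15}
step 3: y <- 4                       {0,1,2,3,4,5,6,7,8,9,11,12,13,14,15}
step 4: y <- min(-6, max(w, 1))      {0,1,2,3,4,5,6,7,8,9,10,11,12,13,14,15}
step 5: y <- 1                       {0,1,2,3,4,5,6,7,8,9,10,11,12,13,14,15}
step 6: y <- min(y, (element % -3))  {0,1,2,3,4,5,6,7,8,9,10,11,12,13,14,15}
step 7: y <- (-6 + 6)                {0,1,2,3,4,5,6,7,8,9,10,11,12,13,14,15}
step 8: w <- element                 {0,1,2,3,4,5,6,7,8,9,10,11,12,13,14,15}

Answer: 9 steps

y: 0,0,0,0,0,0,0,0,0,0,0,0,0,0,0,0
w: 0,1,2,3,4,5,6,7,8,9,10,11,12,13,14,15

steps = 9; useful = 127; efficiency = 127/144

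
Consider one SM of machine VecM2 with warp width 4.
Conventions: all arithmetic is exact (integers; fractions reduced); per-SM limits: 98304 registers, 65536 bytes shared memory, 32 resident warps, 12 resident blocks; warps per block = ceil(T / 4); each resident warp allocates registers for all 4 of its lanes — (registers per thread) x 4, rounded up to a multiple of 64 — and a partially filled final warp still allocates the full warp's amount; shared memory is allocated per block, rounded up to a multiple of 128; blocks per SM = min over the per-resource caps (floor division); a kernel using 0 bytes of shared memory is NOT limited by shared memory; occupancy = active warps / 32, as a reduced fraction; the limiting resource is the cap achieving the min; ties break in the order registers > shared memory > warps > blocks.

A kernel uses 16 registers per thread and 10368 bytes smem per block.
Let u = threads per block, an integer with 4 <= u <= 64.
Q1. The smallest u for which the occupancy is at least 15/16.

Answer: u = 17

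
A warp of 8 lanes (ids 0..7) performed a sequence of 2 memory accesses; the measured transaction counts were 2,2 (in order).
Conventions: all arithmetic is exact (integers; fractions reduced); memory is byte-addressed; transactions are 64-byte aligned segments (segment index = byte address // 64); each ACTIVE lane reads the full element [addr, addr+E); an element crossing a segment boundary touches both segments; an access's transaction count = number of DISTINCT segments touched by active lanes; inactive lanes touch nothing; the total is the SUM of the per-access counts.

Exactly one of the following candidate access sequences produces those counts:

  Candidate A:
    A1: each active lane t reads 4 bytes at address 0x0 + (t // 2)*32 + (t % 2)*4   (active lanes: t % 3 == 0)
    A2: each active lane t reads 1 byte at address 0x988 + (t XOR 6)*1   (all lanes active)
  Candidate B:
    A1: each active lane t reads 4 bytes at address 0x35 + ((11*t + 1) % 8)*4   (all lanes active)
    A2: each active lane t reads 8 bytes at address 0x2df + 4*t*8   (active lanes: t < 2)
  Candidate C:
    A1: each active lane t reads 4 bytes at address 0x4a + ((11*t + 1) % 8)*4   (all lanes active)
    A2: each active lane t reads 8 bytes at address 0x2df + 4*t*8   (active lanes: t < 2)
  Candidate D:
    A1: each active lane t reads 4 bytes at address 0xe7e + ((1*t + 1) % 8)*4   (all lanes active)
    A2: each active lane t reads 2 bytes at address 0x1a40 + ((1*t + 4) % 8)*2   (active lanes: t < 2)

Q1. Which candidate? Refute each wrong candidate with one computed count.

A: A2 gives 1 transaction, not 2
C: A1 gives 1 transaction, not 2
D: A2 gives 1 transaction, not 2
B: all counts match (2,2)

Answer: B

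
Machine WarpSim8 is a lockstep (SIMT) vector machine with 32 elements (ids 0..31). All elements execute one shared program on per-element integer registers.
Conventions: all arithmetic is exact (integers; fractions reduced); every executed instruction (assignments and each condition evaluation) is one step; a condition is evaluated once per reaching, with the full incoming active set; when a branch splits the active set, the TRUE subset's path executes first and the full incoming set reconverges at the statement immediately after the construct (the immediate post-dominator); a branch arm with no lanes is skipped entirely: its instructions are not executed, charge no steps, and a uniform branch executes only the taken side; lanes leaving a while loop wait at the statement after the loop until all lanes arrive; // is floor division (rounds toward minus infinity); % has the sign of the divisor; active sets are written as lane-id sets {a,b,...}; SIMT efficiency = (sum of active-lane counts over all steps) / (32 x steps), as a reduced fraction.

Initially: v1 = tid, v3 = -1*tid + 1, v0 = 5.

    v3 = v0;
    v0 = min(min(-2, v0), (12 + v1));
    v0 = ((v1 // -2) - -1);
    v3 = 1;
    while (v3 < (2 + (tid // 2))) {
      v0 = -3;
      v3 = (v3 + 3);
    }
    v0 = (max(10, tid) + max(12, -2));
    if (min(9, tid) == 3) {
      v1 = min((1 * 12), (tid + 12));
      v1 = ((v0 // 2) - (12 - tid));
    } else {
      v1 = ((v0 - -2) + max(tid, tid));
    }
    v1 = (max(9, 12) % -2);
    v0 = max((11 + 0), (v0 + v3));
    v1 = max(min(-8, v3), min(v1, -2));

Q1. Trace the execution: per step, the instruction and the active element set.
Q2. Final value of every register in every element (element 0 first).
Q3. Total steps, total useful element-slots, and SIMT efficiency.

step 0: v3 <- v0                     {0,1,2,3,4,5,6,7,8,9,10,11,12,13,14,15,16,17,18,19,20,21,22,23,24,25,26,27,28,29,30,31}
step 1: v0 <- min(min(-2, v0), (12 + v1)) {0,1,2,3,4,5,6,7,8,9,10,11,12,13,14,15,16,17,18,19,20,21,22,23,24,25,26,27,28,29,30,31}
step 2: v0 <- ((v1 // -2) - -1)      {0,1,2,3,4,5,6,7,8,9,10,11,12,13,14,15,16,17,18,19,20,21,22,23,24,25,26,27,28,29,30,31}
step 3: v3 <- 1                      {0,1,2,3,4,5,6,7,8,9,10,11,12,13,14,15,16,17,18,19,20,21,22,23,24,25,26,27,28,29,30,31}
step 4: eval (v3 < (2 + (tid // 2))) {0,1,2,3,4,5,6,7,8,9,10,11,12,13,14,15,16,17,18,19,20,21,22,23,24,25,26,27,28,29,30,31}
step 5: v0 <- -3                     {0,1,2,3,4,5,6,7,8,9,10,11,12,13,14,15,16,17,18,19,20,21,22,23,24,25,26,27,28,29,30,31}
step 6: v3 <- (v3 + 3)               {0,1,2,3,4,5,6,7,8,9,10,11,12,13,14,15,16,17,18,19,20,21,22,23,24,25,26,27,28,29,30,31}
step 7: eval (v3 < (2 + (tid // 2))) {0,1,2,3,4,5,6,7,8,9,10,11,12,13,14,15,16,17,18,19,20,21,22,23,24,25,26,27,28,29,30,31}
step 8: v0 <- -3                     {6,7,8,9,10,11,12,13,14,15,16,17,18,19,20,21,22,23,24,25,26,27,28,29,30,31}
step 9: v3 <- (v3 + 3)               {6,7,8,9,10,11,12,13,14,15,16,17,18,19,20,21,22,23,24,25,26,27,28,29,30,31}
step 10: eval (v3 < (2 + (tid // 2))) {6,7,8,9,10,11,12,13,14,15,16,17,18,19,20,21,22,23,24,25,26,27,28,29,30,31}
step 11: v0 <- -3                     {12,13,14,15,16,17,18,19,20,21,22,23,24,25,26,27,28,29,30,31}
step 12: v3 <- (v3 + 3)               {12,13,14,15,16,17,18,19,20,21,22,23,24,25,26,27,28,29,30,31}
step 13: eval (v3 < (2 + (tid // 2))) {12,13,14,15,16,17,18,19,20,21,22,23,24,25,26,27,28,29,30,31}
step 14: v0 <- -3                     {18,19,20,21,22,23,24,25,26,27,28,29,30,31}
step 15: v3 <- (v3 + 3)               {18,19,20,21,22,23,24,25,26,27,28,29,30,31}
step 16: eval (v3 < (2 + (tid // 2))) {18,19,20,21,22,23,24,25,26,27,28,29,30,31}
step 17: v0 <- -3                     {24,25,26,27,28,29,30,31}
step 18: v3 <- (v3 + 3)               {24,25,26,27,28,29,30,31}
step 19: eval (v3 < (2 + (tid // 2))) {24,25,26,27,28,29,30,31}
step 20: v0 <- -3                     {30,31}
step 21: v3 <- (v3 + 3)               {30,31}
step 22: eval (v3 < (2 + (tid // 2))) {30,31}
step 23: v0 <- (max(10, tid) + max(12, -2)) {0,1,2,3,4,5,6,7,8,9,10,11,12,13,14,15,16,17,18,19,20,21,22,23,24,25,26,27,28,29,30,31}
step 24: eval (min(9, tid) == 3)      {0,1,2,3,4,5,6,7,8,9,10,11,12,13,14,15,16,17,18,19,20,21,22,23,24,25,26,27,28,29,30,31}
step 25: v1 <- min((1 * 12), (tid + 12)) {3}
step 26: v1 <- ((v0 // 2) - (12 - tid)) {3}
step 27: v1 <- ((v0 - -2) + max(tid, tid)) {0,1,2,4,5,6,7,8,9,10,11,12,13,14,15,16,17,18,19,20,21,22,23,24,25,26,27,28,29,30,31}
step 28: v1 <- (max(9, 12) % -2)      {0,1,2,3,4,5,6,7,8,9,10,11,12,13,14,15,16,17,18,19,20,21,22,23,24,25,26,27,28,29,30,31}
step 29: v0 <- max((11 + 0), (v0 + v3)) {0,1,2,3,4,5,6,7,8,9,10,11,12,13,14,15,16,17,18,19,20,21,22,23,24,25,26,27,28,29,30,31}
step 30: v1 <- max(min(-8, v3), min(v1, -2)) {0,1,2,3,4,5,6,7,8,9,10,11,12,13,14,15,16,17,18,19,20,21,22,23,24,25,26,27,28,29,30,31}

Answer: 31 steps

v1: -2,-2,-2,-2,-2,-2,-2,-2,-2,-2,-2,-2,-2,-2,-2,-2,-2,-2,-2,-2,-2,-2,-2,-2,-2,-2,-2,-2,-2,-2,-2,-2
v3: 4,4,4,4,4,4,7,7,7,7,7,7,10,10,10,10,10,10,13,13,13,13,13,13,16,16,16,16,16,16,19,19
v0: 26,26,26,26,26,26,29,29,29,29,29,30,34,35,36,37,38,39,43,44,45,46,47,48,52,53,54,55,56,57,61,62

steps = 31; useful = 659; efficiency = 659/992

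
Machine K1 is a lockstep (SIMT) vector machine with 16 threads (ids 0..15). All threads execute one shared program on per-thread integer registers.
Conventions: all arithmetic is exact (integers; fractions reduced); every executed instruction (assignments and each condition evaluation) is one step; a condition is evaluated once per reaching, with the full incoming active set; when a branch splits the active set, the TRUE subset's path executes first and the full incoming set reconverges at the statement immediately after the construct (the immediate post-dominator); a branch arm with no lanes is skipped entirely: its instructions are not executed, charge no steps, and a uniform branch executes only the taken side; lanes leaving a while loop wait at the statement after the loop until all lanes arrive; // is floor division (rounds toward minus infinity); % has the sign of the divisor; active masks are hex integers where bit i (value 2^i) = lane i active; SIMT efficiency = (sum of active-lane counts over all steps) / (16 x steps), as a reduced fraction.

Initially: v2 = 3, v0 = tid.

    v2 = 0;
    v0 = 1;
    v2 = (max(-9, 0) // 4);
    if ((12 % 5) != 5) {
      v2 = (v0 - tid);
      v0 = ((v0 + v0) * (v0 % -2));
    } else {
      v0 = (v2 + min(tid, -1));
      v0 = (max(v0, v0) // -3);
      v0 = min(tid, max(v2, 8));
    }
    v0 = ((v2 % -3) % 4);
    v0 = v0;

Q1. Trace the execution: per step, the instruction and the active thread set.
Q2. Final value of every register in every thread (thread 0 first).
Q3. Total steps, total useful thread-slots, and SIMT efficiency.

step 0: v2 <- 0                      0xffff
step 1: v0 <- 1                      0xffff
step 2: v2 <- (max(-9, 0) // 4)      0xffff
step 3: eval ((12 % 5) != 5)         0xffff
step 4: v2 <- (v0 - tid)             0xffff
step 5: v0 <- ((v0 + v0) * (v0 % -2)) 0xffff
step 6: v0 <- ((v2 % -3) % 4)        0xffff
step 7: v0 <- v0                     0xffff

Answer: 8 steps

v2: 1,0,-1,-2,-3,-4,-5,-6,-7,-8,-9,-10,-11,-12,-13,-14
v0: 2,0,3,2,0,3,2,0,3,2,0,3,2,0,3,2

steps = 8; useful = 128; efficiency = 128/128 = 1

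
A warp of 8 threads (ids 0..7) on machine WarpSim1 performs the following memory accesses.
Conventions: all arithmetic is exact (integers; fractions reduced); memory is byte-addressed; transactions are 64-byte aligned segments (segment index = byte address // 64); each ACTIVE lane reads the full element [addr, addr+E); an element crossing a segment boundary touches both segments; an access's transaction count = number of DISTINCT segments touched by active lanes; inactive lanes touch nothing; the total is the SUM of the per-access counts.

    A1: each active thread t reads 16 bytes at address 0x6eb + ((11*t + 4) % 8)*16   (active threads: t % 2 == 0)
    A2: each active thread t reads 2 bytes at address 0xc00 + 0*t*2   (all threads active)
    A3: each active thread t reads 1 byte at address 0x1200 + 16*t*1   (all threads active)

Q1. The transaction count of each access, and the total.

A1: 3 transactions
A2: 1 transaction
A3: 2 transactions

Answer: 3,1,2; total 6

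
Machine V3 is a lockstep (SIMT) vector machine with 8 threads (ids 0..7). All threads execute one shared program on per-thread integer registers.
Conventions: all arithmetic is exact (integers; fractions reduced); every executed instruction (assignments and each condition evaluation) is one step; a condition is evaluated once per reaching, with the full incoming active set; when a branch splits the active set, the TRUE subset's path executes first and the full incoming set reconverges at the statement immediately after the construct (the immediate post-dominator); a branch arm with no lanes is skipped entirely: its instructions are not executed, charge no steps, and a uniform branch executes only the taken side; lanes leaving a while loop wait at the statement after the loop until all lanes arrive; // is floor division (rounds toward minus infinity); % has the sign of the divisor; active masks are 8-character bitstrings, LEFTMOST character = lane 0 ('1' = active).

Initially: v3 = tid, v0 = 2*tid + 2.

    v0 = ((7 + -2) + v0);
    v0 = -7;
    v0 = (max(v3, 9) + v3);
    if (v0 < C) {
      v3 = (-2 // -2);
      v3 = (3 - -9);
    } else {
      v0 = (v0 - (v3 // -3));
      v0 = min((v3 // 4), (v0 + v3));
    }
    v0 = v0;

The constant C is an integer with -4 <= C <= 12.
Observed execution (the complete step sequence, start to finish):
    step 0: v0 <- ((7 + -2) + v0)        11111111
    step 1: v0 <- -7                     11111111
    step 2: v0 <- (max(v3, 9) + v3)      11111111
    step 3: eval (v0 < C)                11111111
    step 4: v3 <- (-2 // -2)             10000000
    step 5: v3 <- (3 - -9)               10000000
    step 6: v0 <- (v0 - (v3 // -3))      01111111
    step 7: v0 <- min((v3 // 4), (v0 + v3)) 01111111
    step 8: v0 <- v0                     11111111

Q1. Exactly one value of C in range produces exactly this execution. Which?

Answer: C = 10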